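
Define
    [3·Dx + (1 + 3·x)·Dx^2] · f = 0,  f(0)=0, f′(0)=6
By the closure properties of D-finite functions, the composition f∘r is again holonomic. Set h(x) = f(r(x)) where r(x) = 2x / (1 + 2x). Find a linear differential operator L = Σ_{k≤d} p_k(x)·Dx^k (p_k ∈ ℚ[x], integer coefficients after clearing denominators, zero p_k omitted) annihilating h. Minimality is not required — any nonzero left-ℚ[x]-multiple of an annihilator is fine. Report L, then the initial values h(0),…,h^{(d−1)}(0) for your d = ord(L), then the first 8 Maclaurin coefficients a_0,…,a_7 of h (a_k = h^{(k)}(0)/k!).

L = (10 + 32·x)·Dx + (1 + 10·x + 16·x^2)·Dx^2  (order 2).
h: a_k = 0, 12, -60, 336, -2040, 65472/5, -87360, 4194048/7, …
ICs: h(0) = 0, h′(0) = 12.

f: a_k = 0, 6, -9, 18, -81/2, 486/5, -243, 4374/7, …
Change of var in L_f (x↦r) gives L₀.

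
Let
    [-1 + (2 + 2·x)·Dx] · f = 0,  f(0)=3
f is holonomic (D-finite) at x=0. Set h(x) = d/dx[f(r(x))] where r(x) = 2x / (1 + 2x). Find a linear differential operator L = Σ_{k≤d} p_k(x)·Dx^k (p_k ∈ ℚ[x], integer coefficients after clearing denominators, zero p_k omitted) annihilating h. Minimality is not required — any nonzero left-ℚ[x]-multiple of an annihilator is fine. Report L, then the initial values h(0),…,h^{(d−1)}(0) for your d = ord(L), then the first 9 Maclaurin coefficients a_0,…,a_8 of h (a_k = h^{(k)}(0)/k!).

f: a_k = 3, 3/2, -3/8, 3/16, -15/128, 21/256, -63/1024, 99/2048, -1287/32768, …
Substitute x→r, Dx→(1/r')Dx; clear ⇒ L₀.
h=h₀': d/dx-closure on L₀ ⇒ L.
L = (-5 - 16·x) + (-1 - 6·x - 8·x^2)·Dx  (order 1).
h: a_k = 3, -15, 117/2, -423/2, 5985/8, -21177/8, 151305/16, -547383/16, 16043481/128, …
ICs: h(0) = 3.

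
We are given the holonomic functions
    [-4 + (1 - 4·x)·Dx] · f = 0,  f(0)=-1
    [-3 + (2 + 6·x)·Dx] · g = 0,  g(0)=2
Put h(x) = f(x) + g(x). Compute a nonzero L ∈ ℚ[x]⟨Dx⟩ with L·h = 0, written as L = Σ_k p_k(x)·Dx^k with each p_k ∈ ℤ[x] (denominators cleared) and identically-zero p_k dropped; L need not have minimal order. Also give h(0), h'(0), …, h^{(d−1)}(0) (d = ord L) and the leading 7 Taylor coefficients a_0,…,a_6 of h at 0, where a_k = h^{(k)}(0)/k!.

L = (-228 - 432·x) + (137 + 696·x + 1296·x^2)·Dx + (-10 - 62·x + 192·x^2 + 864·x^3)·Dx^2  (order 2).
h: a_k = 1, -1, -73/4, -485/8, -16789/64, -129371/128, -2112461/512, …
ICs: h(0) = 1, h′(0) = -1.

f: a_k = -1, -4, -16, -64, -256, -1024, -4096, …
g: a_k = 2, 3, -9/4, 27/8, -405/64, 1701/128, -15309/512, …
Sum ⇒ L₀ = lclm(L_f,L_g) in ℚ(x)⟨Dx⟩.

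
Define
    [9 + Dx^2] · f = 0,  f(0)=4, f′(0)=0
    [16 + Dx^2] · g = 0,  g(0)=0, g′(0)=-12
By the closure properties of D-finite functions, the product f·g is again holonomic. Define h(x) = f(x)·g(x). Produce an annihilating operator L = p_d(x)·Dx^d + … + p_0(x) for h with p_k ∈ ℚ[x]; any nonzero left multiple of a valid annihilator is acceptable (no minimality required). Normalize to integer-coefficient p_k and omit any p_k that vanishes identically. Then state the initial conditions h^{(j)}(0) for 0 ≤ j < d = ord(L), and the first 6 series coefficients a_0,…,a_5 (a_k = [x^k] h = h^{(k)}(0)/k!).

L = 49 + 50·Dx^2 + Dx^4  (order 4).
h: a_k = 0, -48, 0, 344, 0, -4202/5, …
ICs: h(0) = 0, h′(0) = -48, h′′(0) = 0, h′′′(0) = 2064.

f: a_k = 4, 0, -18, 0, 27/2, 0, …
g: a_k = 0, -12, 0, 32, 0, -128/5, …
h₀=f·g: eliminate ⇒ L₀, order ≤ 2·2.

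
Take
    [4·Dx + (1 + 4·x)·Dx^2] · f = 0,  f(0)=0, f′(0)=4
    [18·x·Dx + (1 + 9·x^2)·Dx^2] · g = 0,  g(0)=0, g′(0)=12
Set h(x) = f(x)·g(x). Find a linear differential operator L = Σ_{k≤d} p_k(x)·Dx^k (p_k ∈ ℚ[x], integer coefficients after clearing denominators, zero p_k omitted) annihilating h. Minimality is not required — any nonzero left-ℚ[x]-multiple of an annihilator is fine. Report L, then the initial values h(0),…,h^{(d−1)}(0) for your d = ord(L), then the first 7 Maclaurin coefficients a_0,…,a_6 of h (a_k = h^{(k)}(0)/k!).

f: a_k = 0, 4, -8, 64/3, -64, 1024/5, -2048/3, …
g: a_k = 0, 12, 0, -36, 0, 972/5, 0, …
f·g: L₀ = L_f ⊗_s L_g, ord ≤ 2·2.
L = (2448 + 17280·x + 76464·x^2 + 518400·x^3 + 1399680·x^4 + 2426112·x^5 + 1679616·x^7)·Dx + (452 + 10800·x + 98028·x^2 + 491184·x^3 + 1840320·x^4 + 4339008·x^5 + 6531840·x^6 + 1259712·x^7 + 5878656·x^8)·Dx^2 + (136 + 1912·x + 18576·x^2 + 103608·x^3 + 389448·x^4 + 1100304·x^5 + 2239488·x^6 + 3277584·x^7 + 1259712·x^8 + 3359232·x^9)·Dx^3 + (13 + 176·x + 1234·x^2 + 6048·x^3 + 22833·x^4 + 68688·x^5 + 154224·x^6 + 279936·x^7 + 399492·x^8 + 209952·x^9 + 419904·x^10)·Dx^4  (order 4).
h: a_k = 0, 0, 48, -96, 112, -480, 12336/5, …
ICs: h(0) = 0, h′(0) = 0, h′′(0) = 96, h′′′(0) = -576.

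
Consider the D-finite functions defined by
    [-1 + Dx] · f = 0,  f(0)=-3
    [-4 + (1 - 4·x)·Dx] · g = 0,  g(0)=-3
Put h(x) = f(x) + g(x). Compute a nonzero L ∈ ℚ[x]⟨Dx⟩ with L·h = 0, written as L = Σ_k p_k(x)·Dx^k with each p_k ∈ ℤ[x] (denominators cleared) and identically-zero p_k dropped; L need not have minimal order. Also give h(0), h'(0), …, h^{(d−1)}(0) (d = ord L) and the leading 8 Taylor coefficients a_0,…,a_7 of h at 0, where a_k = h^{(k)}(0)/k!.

f: a_k = -3, -3, -3/2, -1/2, -1/8, -1/40, -1/240, -1/1680, …
g: a_k = -3, -12, -48, -192, -768, -3072, -12288, -49152, …
L₀ := lclm(L_f,L_g); ord L₀ ≤ 1+1.
L = (28 + 16·x) + (-31 - 8·x + 16·x^2)·Dx + (3 - 8·x - 16·x^2)·Dx^2  (order 2).
h: a_k = -6, -15, -99/2, -385/2, -6145/8, -122881/40, -2949121/240, -82575361/1680, …
ICs: h(0) = -6, h′(0) = -15.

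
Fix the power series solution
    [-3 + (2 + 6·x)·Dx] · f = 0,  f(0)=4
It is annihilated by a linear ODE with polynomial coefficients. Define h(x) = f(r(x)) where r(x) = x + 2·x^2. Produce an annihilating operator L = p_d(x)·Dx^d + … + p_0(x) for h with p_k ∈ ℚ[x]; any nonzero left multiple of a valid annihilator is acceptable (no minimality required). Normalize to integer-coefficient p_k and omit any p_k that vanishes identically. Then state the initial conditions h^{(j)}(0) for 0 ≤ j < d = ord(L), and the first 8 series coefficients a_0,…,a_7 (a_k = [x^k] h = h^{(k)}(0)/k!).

L = (-3 - 12·x) + (2 + 6·x + 12·x^2)·Dx  (order 1).
h: a_k = 4, 6, 15/2, -45/4, 315/32, 405/64, -11205/256, 41715/512, …
ICs: h(0) = 4.

f: a_k = 4, 6, -9/2, 27/4, -405/32, 1701/64, -15309/256, 72171/512, …
Substitute x→r, Dx→(1/r')Dx; clear ⇒ L₀.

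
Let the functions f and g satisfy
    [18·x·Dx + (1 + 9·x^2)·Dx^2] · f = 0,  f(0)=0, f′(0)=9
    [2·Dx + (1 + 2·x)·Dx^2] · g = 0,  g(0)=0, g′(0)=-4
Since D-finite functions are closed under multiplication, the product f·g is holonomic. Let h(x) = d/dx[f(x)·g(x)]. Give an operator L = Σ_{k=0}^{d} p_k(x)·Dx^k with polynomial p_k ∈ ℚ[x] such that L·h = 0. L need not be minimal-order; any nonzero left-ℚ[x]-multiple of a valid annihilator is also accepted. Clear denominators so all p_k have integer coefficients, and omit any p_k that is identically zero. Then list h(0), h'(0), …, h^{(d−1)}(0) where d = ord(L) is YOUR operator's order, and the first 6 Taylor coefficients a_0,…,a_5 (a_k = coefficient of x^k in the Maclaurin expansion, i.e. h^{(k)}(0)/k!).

L = (792 + 3024·x + 22680·x^2 + 102384·x^3 + 174960·x^4 + 151632·x^5 + 104976·x^7) + (332 + 4752·x + 28908·x^2 + 127008·x^3 + 351216·x^4 + 542376·x^5 + 408240·x^6 + 157464·x^7 + 367416·x^8)·Dx + (44 + 916·x + 6696·x^2 + 27252·x^3 + 85860·x^4 + 193428·x^5 + 279936·x^6 + 224532·x^7 + 157464·x^8 + 209952·x^9)·Dx^2 + (10 + 76·x + 418·x^2 + 1728·x^3 + 5391·x^4 + 12960·x^5 + 24948·x^6 + 34992·x^7 + 29889·x^8 + 26244·x^9 + 26244·x^10)·Dx^3  (order 3).
h: a_k = 0, -72, 108, 240, -180, -16632/5, …
ICs: h(0) = 0, h′(0) = -72, h′′(0) = 216.

f: a_k = 0, 9, 0, -27, 0, 729/5, …
g: a_k = 0, -4, 4, -16/3, 8, -64/5, …
h₀=f·g: eliminate ⇒ L₀, order ≤ 2·2.
Differentiate: ansatz ord ≤ ord L₀ ⇒ L.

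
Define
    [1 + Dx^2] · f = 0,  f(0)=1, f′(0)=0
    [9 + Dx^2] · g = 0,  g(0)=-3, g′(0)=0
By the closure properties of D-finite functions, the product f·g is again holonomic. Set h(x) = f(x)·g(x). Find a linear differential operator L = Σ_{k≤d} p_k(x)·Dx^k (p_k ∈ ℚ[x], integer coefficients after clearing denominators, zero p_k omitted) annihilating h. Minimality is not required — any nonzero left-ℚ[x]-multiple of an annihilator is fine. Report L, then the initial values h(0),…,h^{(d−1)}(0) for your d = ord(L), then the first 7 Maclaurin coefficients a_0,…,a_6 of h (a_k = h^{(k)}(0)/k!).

L = 64 + 20·Dx^2 + Dx^4  (order 4).
h: a_k = -3, 0, 15, 0, -17, 0, 26/3, …
ICs: h(0) = -3, h′(0) = 0, h′′(0) = 30, h′′′(0) = 0.

f: a_k = 1, 0, -1/2, 0, 1/24, 0, -1/720, …
g: a_k = -3, 0, 27/2, 0, -81/8, 0, 243/80, …
h₀=f·g: eliminate ⇒ L₀, order ≤ 2·2.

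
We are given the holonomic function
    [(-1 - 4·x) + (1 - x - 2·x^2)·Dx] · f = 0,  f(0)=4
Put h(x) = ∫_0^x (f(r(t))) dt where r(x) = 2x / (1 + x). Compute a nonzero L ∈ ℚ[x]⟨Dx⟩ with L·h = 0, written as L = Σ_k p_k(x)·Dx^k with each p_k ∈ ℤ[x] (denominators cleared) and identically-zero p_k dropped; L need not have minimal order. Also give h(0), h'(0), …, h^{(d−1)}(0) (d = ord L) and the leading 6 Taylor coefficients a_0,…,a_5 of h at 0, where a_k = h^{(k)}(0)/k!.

f: a_k = 4, 4, 12, 20, 44, 84, …
L₀ from L_f via x↦r, Dx↦r'^{-1}Dx.
h=∫h₀ ⇒ L = L₀·Dx.
L = (2 + 18·x)·Dx + (-1 - x + 9·x^2 + 9·x^3)·Dx^2  (order 2).
h: a_k = 0, 4, 4, 40/3, 18, 72, …
ICs: h(0) = 0, h′(0) = 4.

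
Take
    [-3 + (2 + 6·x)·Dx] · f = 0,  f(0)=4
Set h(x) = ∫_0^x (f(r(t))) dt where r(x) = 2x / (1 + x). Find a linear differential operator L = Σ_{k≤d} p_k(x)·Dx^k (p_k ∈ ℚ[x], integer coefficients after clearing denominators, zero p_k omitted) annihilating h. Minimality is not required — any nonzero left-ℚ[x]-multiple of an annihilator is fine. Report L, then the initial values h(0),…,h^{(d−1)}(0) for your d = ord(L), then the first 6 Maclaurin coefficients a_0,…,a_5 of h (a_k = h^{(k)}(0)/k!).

f: a_k = 4, 6, -9/2, 27/4, -405/32, 1701/64, …
Substitute x→r, Dx→(1/r')Dx; clear ⇒ L₀.
h=∫h₀ ⇒ L = L₀·Dx.
L = -3·Dx + (1 + 8·x + 7·x^2)·Dx^2  (order 2).
h: a_k = 0, 4, 6, -10, 51/2, -861/10, …
ICs: h(0) = 0, h′(0) = 4.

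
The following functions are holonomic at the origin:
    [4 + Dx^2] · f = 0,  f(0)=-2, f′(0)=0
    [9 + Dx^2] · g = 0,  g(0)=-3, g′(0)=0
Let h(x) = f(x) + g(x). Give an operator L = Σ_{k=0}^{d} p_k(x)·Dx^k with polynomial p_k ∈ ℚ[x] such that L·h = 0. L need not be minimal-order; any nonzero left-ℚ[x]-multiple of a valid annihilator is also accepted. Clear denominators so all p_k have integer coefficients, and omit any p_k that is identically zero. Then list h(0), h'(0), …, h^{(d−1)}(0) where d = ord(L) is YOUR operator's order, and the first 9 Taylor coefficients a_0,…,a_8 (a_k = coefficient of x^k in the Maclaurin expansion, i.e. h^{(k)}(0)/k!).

L = 36 + 13·Dx^2 + Dx^4  (order 4).
h: a_k = -5, 0, 35/2, 0, -275/24, 0, 463/144, 0, -577/1152, …
ICs: h(0) = -5, h′(0) = 0, h′′(0) = 35, h′′′(0) = 0.

f: a_k = -2, 0, 4, 0, -4/3, 0, 8/45, 0, -4/315, …
g: a_k = -3, 0, 27/2, 0, -81/8, 0, 243/80, 0, -2187/4480, …
L₀ := lclm(L_f,L_g); ord L₀ ≤ 2+2.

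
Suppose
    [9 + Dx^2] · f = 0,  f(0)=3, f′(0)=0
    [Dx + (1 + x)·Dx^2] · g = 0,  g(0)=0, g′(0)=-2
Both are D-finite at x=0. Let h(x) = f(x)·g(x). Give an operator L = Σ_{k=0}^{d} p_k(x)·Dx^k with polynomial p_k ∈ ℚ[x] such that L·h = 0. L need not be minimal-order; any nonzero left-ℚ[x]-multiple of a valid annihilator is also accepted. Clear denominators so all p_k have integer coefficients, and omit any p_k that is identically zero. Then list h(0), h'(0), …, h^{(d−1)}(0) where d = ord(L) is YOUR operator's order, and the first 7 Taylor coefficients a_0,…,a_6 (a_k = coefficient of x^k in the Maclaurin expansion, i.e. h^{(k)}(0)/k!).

f: a_k = 3, 0, -27/2, 0, 81/8, 0, -243/80, …
g: a_k = 0, -2, 1, -2/3, 1/2, -2/5, 1/3, …
Sym-product of L_f,L_g gives L₀ (≤ ord 4).
L = (2493 + 10854·x + 17091·x^2 + 11664·x^3 + 2916·x^4) + (612 + 1908·x + 1944·x^2 + 648·x^3)·Dx + (592 + 2484·x + 3834·x^2 + 2592·x^3 + 648·x^4)·Dx^2 + (68 + 212·x + 216·x^2 + 72·x^3)·Dx^3 + (35 + 142·x + 215·x^2 + 144·x^3 + 36·x^4)·Dx^4  (order 4).
h: a_k = 0, -6, 3, 25, -12, -249/20, 35/8, …
ICs: h(0) = 0, h′(0) = -6, h′′(0) = 6, h′′′(0) = 150.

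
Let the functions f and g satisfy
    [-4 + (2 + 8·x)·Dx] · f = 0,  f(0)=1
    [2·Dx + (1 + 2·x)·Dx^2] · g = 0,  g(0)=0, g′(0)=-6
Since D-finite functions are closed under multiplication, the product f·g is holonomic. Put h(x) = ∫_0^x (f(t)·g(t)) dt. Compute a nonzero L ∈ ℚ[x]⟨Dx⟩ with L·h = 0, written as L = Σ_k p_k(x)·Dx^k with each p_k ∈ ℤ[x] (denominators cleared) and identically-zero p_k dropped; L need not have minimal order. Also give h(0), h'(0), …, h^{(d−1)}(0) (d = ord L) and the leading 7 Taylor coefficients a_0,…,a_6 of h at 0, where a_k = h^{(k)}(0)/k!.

L = (8 + 8·x)·Dx + (-2 - 8·x)·Dx^2 + (1 + 10·x + 32·x^2 + 32·x^3)·Dx^3  (order 3).
h: a_k = 0, 0, -3, -2, 4, -8, 262/15, …
ICs: h(0) = 0, h′(0) = 0, h′′(0) = -6.

f: a_k = 1, 2, -2, 4, -10, 28, -84, …
g: a_k = 0, -6, 6, -8, 12, -96/5, 32, …
Product ⇒ symmetric product L₀, ord ≤ 2.
Integrate: L := L₀·Dx.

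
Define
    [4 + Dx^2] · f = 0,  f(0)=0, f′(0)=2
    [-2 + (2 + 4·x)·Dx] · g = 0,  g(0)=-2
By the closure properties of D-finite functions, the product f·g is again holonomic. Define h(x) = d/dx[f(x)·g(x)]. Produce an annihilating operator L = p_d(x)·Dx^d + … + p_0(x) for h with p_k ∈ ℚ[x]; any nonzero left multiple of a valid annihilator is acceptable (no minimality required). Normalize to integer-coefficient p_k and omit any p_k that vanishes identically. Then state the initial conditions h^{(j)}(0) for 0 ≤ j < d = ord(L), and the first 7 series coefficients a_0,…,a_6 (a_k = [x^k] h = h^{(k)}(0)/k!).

L = (53 + 288·x + 544·x^2 + 512·x^3 + 256·x^4) + (-2 - 36·x - 96·x^2 - 64·x^3)·Dx + (7 + 44·x + 108·x^2 + 128·x^3 + 64·x^4)·Dx^2  (order 2).
h: a_k = -4, -8, 14, 8/3, 19/6, -81/5, 983/36, …
ICs: h(0) = -4, h′(0) = -8.

f: a_k = 0, 2, 0, -4/3, 0, 4/15, 0, …
g: a_k = -2, -2, 1, -1, 5/4, -7/4, 21/8, …
Product ⇒ symmetric product L₀, ord ≤ 2.
Derive L from L₀ (diff closure).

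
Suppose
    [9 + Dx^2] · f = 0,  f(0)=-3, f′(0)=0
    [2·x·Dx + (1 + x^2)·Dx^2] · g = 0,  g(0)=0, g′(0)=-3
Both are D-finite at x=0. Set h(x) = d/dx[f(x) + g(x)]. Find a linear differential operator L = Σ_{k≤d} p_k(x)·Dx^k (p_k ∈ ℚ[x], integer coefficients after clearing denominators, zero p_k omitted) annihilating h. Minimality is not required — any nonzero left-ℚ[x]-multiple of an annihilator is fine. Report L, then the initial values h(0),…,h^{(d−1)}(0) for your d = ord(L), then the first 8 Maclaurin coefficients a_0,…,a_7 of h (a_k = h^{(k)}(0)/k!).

L = (-54·x + 540·x^3 + 162·x^5) + (63 + 279·x^2 + 297·x^4 + 81·x^6)·Dx + (-6·x + 60·x^3 + 18·x^5)·Dx^2 + (7 + 31·x^2 + 33·x^4 + 9·x^6)·Dx^3  (order 3).
h: a_k = -3, 27, 3, -81/2, -3, 729/40, 3, -2187/560, …
ICs: h(0) = -3, h′(0) = 27, h′′(0) = 6.

f: a_k = -3, 0, 27/2, 0, -81/8, 0, 243/80, 0, …
g: a_k = 0, -3, 0, 1, 0, -3/5, 0, 3/7, …
L₀ := lclm(L_f,L_g); ord L₀ ≤ 2+2.
h₀' ⇒ L via d/dx closure of L₀.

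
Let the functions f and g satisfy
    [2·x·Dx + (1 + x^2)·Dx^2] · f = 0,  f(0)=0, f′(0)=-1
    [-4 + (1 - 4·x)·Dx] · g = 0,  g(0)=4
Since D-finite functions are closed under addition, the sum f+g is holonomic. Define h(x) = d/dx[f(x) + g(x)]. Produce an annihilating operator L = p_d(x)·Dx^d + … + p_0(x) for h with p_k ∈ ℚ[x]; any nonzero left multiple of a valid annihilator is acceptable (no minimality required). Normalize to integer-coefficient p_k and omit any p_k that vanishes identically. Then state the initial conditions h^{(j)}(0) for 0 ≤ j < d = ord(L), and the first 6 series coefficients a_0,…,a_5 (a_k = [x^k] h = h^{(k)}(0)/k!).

f: a_k = 0, -1, 0, 1/3, 0, -1/5, …
g: a_k = 4, 16, 64, 256, 1024, 4096, …
f+g: L₀ = lclm(L_f,L_g), ord ≤ 2+1.
h₀' ⇒ L via d/dx closure of L₀.
L = (8 - 128·x - 24·x^2) + (-49 + 8·x - 109·x^2 - 24·x^3)·Dx + (4 - 15·x - 15·x^3 - 4·x^4)·Dx^2  (order 2).
h: a_k = 15, 128, 769, 4096, 20479, 98304, …
ICs: h(0) = 15, h′(0) = 128.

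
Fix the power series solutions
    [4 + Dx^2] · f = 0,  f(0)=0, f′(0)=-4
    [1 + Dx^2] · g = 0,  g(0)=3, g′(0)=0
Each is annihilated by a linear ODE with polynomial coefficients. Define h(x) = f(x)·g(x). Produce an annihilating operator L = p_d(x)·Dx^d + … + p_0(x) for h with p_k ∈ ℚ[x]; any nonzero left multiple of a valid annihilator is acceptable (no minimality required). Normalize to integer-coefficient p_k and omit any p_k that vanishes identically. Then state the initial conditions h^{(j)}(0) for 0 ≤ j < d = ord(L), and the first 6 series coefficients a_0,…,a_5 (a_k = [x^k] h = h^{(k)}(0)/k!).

L = 9 + 10·Dx^2 + Dx^4  (order 4).
h: a_k = 0, -12, 0, 14, 0, -61/10, …
ICs: h(0) = 0, h′(0) = -12, h′′(0) = 0, h′′′(0) = 84.

f: a_k = 0, -4, 0, 8/3, 0, -8/15, …
g: a_k = 3, 0, -3/2, 0, 1/8, 0, …
f·g: L₀ = L_f ⊗_s L_g, ord ≤ 2·2.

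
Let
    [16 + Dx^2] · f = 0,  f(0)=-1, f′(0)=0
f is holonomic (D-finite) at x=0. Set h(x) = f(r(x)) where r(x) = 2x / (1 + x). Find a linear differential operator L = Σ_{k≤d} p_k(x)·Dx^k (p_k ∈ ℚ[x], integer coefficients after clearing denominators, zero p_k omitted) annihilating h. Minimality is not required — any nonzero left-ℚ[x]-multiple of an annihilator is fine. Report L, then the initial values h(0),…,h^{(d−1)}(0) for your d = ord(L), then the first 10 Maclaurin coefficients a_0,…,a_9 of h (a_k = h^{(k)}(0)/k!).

L = 64 + (2 + 6·x + 6·x^2 + 2·x^3)·Dx + (1 + 4·x + 6·x^2 + 4·x^3 + x^4)·Dx^2  (order 2).
h: a_k = -1, 0, 32, -64, -224/3, 1664/3, -53216/45, 5184/5, 466336/315, -2444032/315, …
ICs: h(0) = -1, h′(0) = 0.

f: a_k = -1, 0, 8, 0, -32/3, 0, 256/45, 0, -512/315, 0, …
Substitute x→r, Dx→(1/r')Dx; clear ⇒ L₀.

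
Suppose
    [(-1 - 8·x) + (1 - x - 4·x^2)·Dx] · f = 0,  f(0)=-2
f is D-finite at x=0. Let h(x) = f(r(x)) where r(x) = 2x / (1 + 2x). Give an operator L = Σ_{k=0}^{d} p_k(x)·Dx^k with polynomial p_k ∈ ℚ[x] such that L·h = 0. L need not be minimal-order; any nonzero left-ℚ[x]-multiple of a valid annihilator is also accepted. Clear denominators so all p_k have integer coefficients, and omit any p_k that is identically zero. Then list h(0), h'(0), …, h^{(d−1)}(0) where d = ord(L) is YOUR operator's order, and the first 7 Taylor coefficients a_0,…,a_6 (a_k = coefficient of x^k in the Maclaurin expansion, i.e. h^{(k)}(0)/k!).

L = (2 + 36·x) + (-1 - 4·x + 12·x^2 + 32·x^3)·Dx  (order 1).
h: a_k = -2, -4, -32, 0, -512, 1024, -10240, …
ICs: h(0) = -2.

f: a_k = -2, -2, -10, -18, -58, -130, -362, …
L₀ from L_f via x↦r, Dx↦r'^{-1}Dx.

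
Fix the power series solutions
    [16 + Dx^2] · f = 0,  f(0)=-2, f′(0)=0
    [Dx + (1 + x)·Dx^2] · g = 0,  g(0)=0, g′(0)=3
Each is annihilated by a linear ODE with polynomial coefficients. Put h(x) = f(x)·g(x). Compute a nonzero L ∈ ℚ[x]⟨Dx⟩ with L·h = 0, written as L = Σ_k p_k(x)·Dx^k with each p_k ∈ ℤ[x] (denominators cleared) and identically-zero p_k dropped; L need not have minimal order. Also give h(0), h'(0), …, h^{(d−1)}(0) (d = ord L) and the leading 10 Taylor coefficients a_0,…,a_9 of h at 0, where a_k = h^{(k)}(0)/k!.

f: a_k = -2, 0, 16, 0, -64/3, 0, 512/45, 0, -1024/315, 0, …
g: a_k = 0, 3, -3/2, 1, -3/4, 3/5, -1/2, 3/7, -3/8, 1/3, …
Sym-product of L_f,L_g gives L₀ (≤ ord 4).
L = (15072 + 62976·x + 97024·x^2 + 65536·x^3 + 16384·x^4) + (1984 + 6080·x + 6144·x^2 + 2048·x^3)·Dx + (1950 + 8000·x + 12192·x^2 + 8192·x^3 + 2048·x^4)·Dx^2 + (124 + 380·x + 384·x^2 + 128·x^3)·Dx^3 + (63 + 254·x + 383·x^2 + 256·x^3 + 64·x^4)·Dx^4  (order 4).
h: a_k = 0, -6, 3, 46, -45/2, -246/5, 21, 754/35, -499/60, -314/63, …
ICs: h(0) = 0, h′(0) = -6, h′′(0) = 6, h′′′(0) = 276.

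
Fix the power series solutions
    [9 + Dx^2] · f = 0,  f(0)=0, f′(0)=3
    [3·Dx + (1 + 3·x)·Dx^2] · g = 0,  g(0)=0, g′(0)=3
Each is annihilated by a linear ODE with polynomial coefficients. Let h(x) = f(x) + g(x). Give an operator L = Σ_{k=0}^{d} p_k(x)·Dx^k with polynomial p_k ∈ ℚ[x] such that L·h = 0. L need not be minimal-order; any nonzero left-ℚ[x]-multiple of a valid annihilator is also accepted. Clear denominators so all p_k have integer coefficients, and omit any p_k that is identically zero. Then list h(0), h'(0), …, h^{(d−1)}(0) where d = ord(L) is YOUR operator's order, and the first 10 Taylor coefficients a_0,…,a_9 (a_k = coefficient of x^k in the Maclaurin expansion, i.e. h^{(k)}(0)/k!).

L = (63 + 54·x + 81·x^2)·Dx + (9 + 45·x + 81·x^2 + 81·x^3)·Dx^2 + (7 + 6·x + 9·x^2)·Dx^3 + (1 + 5·x + 9·x^2 + 9·x^3)·Dx^4  (order 4).
h: a_k = 0, 6, -9/2, 9/2, -81/4, 405/8, -243/2, 174717/560, -6561/8, 9798003/4480, …
ICs: h(0) = 0, h′(0) = 6, h′′(0) = -9, h′′′(0) = 27.

f: a_k = 0, 3, 0, -9/2, 0, 81/40, 0, -243/560, 0, 243/4480, …
g: a_k = 0, 3, -9/2, 9, -81/4, 243/5, -243/2, 2187/7, -6561/8, 2187, …
Sum ⇒ L₀ = lclm(L_f,L_g) in ℚ(x)⟨Dx⟩.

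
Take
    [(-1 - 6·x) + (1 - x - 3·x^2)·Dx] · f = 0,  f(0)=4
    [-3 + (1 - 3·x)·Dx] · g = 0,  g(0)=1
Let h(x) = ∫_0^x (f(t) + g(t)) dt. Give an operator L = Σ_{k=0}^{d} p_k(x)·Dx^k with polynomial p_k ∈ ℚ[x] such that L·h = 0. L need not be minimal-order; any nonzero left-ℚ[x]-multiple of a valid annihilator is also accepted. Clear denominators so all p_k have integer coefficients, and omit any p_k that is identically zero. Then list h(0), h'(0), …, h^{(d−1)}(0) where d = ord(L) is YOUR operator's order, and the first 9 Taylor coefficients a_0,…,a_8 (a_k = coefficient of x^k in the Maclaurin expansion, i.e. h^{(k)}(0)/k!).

L = (6 - 108·x + 162·x^2 - 162·x^3)·Dx + (10 - 6·x - 108·x^2 + 270·x^3 - 324·x^4)·Dx^2 + (-2 + 14·x - 33·x^2 + 18·x^3 + 54·x^4 - 81·x^5)·Dx^3  (order 3).
h: a_k = 0, 5, 7/2, 25/3, 55/4, 157/5, 403/6, 1117/7, 3055/8, …
ICs: h(0) = 0, h′(0) = 5, h′′(0) = 7.

f: a_k = 4, 4, 16, 28, 76, 160, 388, 868, 2032, …
g: a_k = 1, 3, 9, 27, 81, 243, 729, 2187, 6561, …
L₀ := lclm(L_f,L_g); ord L₀ ≤ 1+1.
h=∫₀ˣh₀: take L = L₀·Dx.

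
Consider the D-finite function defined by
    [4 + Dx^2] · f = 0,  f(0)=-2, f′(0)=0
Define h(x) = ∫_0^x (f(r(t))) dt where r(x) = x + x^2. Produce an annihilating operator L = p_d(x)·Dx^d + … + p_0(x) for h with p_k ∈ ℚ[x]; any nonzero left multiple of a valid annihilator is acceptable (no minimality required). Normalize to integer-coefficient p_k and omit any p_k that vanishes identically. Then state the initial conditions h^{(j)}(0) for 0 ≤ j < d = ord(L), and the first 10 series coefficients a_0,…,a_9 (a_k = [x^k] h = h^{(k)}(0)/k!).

L = (4 + 24·x + 48·x^2 + 32·x^3)·Dx - 2·Dx^2 + (1 + 2·x)·Dx^3  (order 3).
h: a_k = 0, -2, 0, 4/3, 2, 8/15, -8/9, -352/315, -8/15, 416/2835, …
ICs: h(0) = 0, h′(0) = -2, h′′(0) = 0.

f: a_k = -2, 0, 4, 0, -4/3, 0, 8/45, 0, -4/315, 0, …
Substitute x→r, Dx→(1/r')Dx; clear ⇒ L₀.
∫: right-multiply L₀ by Dx.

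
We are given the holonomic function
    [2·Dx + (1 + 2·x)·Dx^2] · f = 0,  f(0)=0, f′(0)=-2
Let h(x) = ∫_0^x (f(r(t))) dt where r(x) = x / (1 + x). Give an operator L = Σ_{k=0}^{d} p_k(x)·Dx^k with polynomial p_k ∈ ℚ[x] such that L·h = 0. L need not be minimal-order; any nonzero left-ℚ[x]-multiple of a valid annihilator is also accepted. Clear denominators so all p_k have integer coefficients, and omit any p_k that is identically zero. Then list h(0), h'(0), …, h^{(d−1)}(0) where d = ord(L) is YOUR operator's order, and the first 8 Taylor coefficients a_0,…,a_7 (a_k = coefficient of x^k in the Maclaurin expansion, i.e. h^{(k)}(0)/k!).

f: a_k = 0, -2, 2, -8/3, 4, -32/5, 32/3, -128/7, …
f∘r: x↦r, Dx↦Dx/r' in L_f ⇒ L₀.
h=∫h₀ ⇒ L = L₀·Dx.
L = (4 + 6·x)·Dx^2 + (1 + 4·x + 3·x^2)·Dx^3  (order 3).
h: a_k = 0, 0, -1, 4/3, -13/6, 4, -121/15, 52/3, …
ICs: h(0) = 0, h′(0) = 0, h′′(0) = -2.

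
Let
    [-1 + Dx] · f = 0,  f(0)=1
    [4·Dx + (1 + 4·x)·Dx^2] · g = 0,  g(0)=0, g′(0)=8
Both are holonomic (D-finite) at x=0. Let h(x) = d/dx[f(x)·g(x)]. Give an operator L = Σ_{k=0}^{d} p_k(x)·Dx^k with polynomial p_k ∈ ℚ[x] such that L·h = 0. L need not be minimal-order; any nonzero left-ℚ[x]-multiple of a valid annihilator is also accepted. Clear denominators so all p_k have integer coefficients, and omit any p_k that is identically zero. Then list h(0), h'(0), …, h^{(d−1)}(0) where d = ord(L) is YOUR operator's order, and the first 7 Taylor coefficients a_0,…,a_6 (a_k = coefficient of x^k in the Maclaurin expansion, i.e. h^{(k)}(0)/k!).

f: a_k = 1, 1, 1/2, 1/6, 1/24, 1/120, 1/720, …
g: a_k = 0, 8, -16, 128/3, -128, 2048/5, -4096/3, …
f·g: L₀ = L_f ⊗_s L_g, ord ≤ 1·2.
Differentiate: ansatz ord ≤ ord L₀ ⇒ L.
L = (25 - 24·x + 16·x^2) + (-22 + 32·x - 32·x^2)·Dx + (-3 - 8·x + 16·x^2)·Dx^2  (order 2).
h: a_k = 8, -16, 92, -368, 1503, -18238/3, 2205587/90, …
ICs: h(0) = 8, h′(0) = -16.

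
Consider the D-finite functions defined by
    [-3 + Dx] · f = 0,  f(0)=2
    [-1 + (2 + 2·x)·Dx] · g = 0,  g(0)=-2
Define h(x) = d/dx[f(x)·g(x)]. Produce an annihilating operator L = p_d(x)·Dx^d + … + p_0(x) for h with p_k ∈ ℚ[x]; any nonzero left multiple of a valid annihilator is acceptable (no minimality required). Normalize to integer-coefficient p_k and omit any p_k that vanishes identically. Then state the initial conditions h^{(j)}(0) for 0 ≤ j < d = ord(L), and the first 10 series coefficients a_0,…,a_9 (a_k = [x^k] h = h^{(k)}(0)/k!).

f: a_k = 2, 6, 9, 9, 27/4, 81/20, 81/40, 243/280, 729/2240, 243/2240, …
g: a_k = -2, -1, 1/4, -1/8, 5/64, -7/128, 21/512, -33/1024, 429/16384, -715/32768, …
f·g: L₀ = L_f ⊗_s L_g, ord ≤ 1·1.
h=h₀': d/dx-closure on L₀ ⇒ L.
L = (47 + 84·x + 36·x^2) + (-14 - 26·x - 12·x^2)·Dx  (order 1).
h: a_k = -14, -47, -309/4, -667/8, -4277/64, -27189/640, -57333/2560, -51423/5120, -2264319/573440, -1552031/1146880, …
ICs: h(0) = -14.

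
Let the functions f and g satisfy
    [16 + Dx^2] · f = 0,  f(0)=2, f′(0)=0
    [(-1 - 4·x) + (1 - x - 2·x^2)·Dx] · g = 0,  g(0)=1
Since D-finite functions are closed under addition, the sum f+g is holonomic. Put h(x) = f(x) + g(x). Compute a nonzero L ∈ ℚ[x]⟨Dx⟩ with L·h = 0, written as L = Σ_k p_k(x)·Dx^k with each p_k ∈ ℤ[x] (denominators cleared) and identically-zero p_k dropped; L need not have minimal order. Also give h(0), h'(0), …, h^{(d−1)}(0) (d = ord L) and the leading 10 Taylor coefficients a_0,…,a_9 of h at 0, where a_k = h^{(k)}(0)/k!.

f: a_k = 2, 0, -16, 0, 64/3, 0, -512/45, 0, 1024/315, 0, …
g: a_k = 1, 1, 3, 5, 11, 21, 43, 85, 171, 341, …
Sum ⇒ L₀ = lclm(L_f,L_g) in ℚ(x)⟨Dx⟩.
L = (-368 - 1408·x + 256·x^2 - 512·x^3 - 2560·x^4 - 2048·x^5) + (176 - 336·x - 384·x^2 + 1024·x^3 + 384·x^4 - 1536·x^5 - 1024·x^6)·Dx + (-23 - 88·x + 16·x^2 - 32·x^3 - 160·x^4 - 128·x^5)·Dx^2 + (11 - 21·x - 24·x^2 + 64·x^3 + 24·x^4 - 96·x^5 - 64·x^6)·Dx^3  (order 3).
h: a_k = 3, 1, -13, 5, 97/3, 21, 1423/45, 85, 54889/315, 341, …
ICs: h(0) = 3, h′(0) = 1, h′′(0) = -26.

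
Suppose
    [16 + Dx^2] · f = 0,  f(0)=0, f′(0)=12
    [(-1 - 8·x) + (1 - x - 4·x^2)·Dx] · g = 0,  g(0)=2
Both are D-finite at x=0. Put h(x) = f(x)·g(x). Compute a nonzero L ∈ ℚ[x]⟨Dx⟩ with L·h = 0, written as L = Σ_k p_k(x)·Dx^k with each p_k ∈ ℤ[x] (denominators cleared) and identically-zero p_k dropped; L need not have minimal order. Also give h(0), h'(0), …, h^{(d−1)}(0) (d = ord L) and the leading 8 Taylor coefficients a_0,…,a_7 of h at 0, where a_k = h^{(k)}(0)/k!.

L = (-8 + 16·x + 64·x^2) + (2 + 16·x)·Dx + (-1 + x + 4·x^2)·Dx^2  (order 2).
h: a_k = 0, 24, 24, 56, 152, 2136/5, 5176/5, 286072/105, …
ICs: h(0) = 0, h′(0) = 24.

f: a_k = 0, 12, 0, -32, 0, 128/5, 0, -1024/105, …
g: a_k = 2, 2, 10, 18, 58, 130, 362, 882, …
Sym-product of L_f,L_g gives L₀ (≤ ord 2).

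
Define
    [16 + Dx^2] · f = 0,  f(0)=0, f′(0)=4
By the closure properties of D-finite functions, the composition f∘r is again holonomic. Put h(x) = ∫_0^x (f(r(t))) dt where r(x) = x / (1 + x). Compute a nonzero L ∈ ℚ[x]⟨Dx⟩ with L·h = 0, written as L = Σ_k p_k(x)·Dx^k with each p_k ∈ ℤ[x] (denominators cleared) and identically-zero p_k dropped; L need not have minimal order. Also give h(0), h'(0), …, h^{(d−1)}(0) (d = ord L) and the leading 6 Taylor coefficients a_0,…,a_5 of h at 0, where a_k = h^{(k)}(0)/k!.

L = 16·Dx + (2 + 6·x + 6·x^2 + 2·x^3)·Dx^2 + (1 + 4·x + 6·x^2 + 4·x^3 + x^4)·Dx^3  (order 3).
h: a_k = 0, 0, 2, -4/3, -5/3, 28/5, …
ICs: h(0) = 0, h′(0) = 0, h′′(0) = 4.

f: a_k = 0, 4, 0, -32/3, 0, 128/15, …
L₀ from L_f via x↦r, Dx↦r'^{-1}Dx.
∫: right-multiply L₀ by Dx.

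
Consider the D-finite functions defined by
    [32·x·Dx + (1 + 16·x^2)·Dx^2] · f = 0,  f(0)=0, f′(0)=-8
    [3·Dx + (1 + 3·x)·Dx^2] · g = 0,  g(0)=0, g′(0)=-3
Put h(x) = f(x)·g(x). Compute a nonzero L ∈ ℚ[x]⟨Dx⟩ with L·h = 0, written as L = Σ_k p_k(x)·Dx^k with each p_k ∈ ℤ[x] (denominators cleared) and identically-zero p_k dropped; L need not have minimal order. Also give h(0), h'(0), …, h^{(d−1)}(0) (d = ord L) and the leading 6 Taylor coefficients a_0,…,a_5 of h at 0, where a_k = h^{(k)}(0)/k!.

f: a_k = 0, -8, 0, 128/3, 0, -2048/5, …
g: a_k = 0, -3, 9/2, -9, 81/4, -243/5, …
f·g: L₀ = L_f ⊗_s L_g, ord ≤ 2·2.
L = (15744 + 89280·x + 811008·x^2 + 5299200·x^3 + 13271040·x^4 + 17252352·x^5 + 21233664·x^7)·Dx + (4258 + 91200·x + 775488·x^2 + 4635648·x^3 + 18247680·x^4 + 41140224·x^5 + 46448640·x^6 + 21233664·x^7 + 74317824·x^8)·Dx^2 + (492 + 12548·x + 131328·x^2 + 747968·x^3 + 3219456·x^4 + 10146816·x^5 + 21233664·x^6 + 24920064·x^7 + 21233664·x^8 + 42467328·x^9)·Dx^3 + (73 + 822·x + 6161·x^2 + 34944·x^3 + 151168·x^4 + 500736·x^5 + 1322496·x^6 + 2654208·x^7 + 3244032·x^8 + 3538944·x^9 + 5308416·x^10)·Dx^4  (order 4).
h: a_k = 0, 0, 24, -36, -56, 30, …
ICs: h(0) = 0, h′(0) = 0, h′′(0) = 48, h′′′(0) = -216.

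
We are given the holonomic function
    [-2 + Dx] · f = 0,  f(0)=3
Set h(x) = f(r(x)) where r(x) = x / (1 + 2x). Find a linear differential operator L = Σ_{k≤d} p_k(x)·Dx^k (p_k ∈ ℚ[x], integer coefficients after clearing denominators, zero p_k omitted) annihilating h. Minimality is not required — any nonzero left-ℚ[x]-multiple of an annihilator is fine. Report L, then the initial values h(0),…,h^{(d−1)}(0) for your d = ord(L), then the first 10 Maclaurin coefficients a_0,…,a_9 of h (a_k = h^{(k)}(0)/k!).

f: a_k = 3, 6, 6, 4, 2, 4/5, 4/15, 8/105, 2/105, 4/945, …
Substitute x→r, Dx→(1/r')Dx; clear ⇒ L₀.
L = -2 + (1 + 4·x + 4·x^2)·Dx  (order 1).
h: a_k = 3, 6, -6, 4, 2, -76/5, 604/15, -8728/105, 15682/105, -226076/945, …
ICs: h(0) = 3.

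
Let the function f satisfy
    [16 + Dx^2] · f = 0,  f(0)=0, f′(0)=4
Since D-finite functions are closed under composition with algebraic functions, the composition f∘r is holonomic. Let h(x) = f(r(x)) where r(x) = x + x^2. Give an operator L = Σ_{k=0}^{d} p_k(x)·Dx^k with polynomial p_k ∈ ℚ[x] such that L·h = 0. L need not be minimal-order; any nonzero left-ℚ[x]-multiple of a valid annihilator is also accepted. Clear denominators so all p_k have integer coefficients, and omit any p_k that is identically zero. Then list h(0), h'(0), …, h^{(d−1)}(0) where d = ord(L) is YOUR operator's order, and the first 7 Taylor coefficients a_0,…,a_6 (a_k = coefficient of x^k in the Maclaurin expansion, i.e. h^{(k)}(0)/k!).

L = (16 + 96·x + 192·x^2 + 128·x^3) - 2·Dx + (1 + 2·x)·Dx^2  (order 2).
h: a_k = 0, 4, 4, -32/3, -32, -352/15, 32, …
ICs: h(0) = 0, h′(0) = 4.

f: a_k = 0, 4, 0, -32/3, 0, 128/15, 0, …
Substitute x→r, Dx→(1/r')Dx; clear ⇒ L₀.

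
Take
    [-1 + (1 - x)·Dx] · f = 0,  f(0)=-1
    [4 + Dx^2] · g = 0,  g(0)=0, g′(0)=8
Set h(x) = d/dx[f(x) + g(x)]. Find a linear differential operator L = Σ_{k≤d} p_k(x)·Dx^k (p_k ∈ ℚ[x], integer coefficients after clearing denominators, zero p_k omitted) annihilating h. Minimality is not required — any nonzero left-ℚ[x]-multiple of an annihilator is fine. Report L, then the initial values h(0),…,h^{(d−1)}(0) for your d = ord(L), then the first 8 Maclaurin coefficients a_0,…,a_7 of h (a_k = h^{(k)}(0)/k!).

L = (64 - 32·x + 16·x^2) + (-20 + 36·x - 24·x^2 + 8·x^3)·Dx + (16 - 8·x + 4·x^2)·Dx^2 + (-5 + 9·x - 6·x^2 + 2·x^3)·Dx^3  (order 3).
h: a_k = 7, -2, -19, -4, 1/3, -6, -347/45, -8, …
ICs: h(0) = 7, h′(0) = -2, h′′(0) = -38.

f: a_k = -1, -1, -1, -1, -1, -1, -1, -1, …
g: a_k = 0, 8, 0, -16/3, 0, 16/15, 0, -32/315, …
Sum ⇒ L₀ = lclm(L_f,L_g) in ℚ(x)⟨Dx⟩.
h=h₀': d/dx-closure on L₀ ⇒ L.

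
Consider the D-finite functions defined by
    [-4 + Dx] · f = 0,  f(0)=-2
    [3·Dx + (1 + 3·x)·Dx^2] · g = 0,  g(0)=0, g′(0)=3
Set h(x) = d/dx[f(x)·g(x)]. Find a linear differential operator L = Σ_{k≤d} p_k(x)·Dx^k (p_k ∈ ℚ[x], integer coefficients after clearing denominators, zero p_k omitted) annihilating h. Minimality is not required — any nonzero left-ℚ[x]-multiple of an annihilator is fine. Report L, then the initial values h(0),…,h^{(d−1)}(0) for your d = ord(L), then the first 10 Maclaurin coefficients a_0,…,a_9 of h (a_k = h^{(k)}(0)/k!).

f: a_k = -2, -8, -16, -64/3, -64/3, -256/15, -512/45, -2048/315, -1024/315, -4096/2835, …
g: a_k = 0, 3, -9/2, 9, -81/4, 243/5, -243/2, 2187/7, -6561/8, 2187, …
f·g: L₀ = L_f ⊗_s L_g, ord ≤ 1·2.
h₀' ⇒ L via d/dx closure of L₀.
L = (40 + 96·x + 576·x^2) + (-14 - 84·x - 288·x^2)·Dx + (1 + 15·x + 36·x^2)·Dx^2  (order 2).
h: a_k = -6, -30, -90, -94, -236, 186, -15518/15, 42974/15, -62619/7, 3665786/135, …
ICs: h(0) = -6, h′(0) = -30.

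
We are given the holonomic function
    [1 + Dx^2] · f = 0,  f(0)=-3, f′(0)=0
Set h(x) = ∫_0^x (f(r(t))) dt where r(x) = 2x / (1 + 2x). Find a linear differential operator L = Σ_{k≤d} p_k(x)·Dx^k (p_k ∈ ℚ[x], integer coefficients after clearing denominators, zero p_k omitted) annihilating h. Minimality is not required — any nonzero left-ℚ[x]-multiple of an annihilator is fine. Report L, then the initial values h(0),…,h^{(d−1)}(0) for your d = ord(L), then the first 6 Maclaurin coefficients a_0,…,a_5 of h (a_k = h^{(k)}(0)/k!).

f: a_k = -3, 0, 3/2, 0, -1/8, 0, …
L₀ from L_f via x↦r, Dx↦r'^{-1}Dx.
h=∫₀ˣh₀: take L = L₀·Dx.
L = 4·Dx + (4 + 24·x + 48·x^2 + 32·x^3)·Dx^2 + (1 + 8·x + 24·x^2 + 32·x^3 + 16·x^4)·Dx^3  (order 3).
h: a_k = 0, -3, 0, 2, -6, 14, …
ICs: h(0) = 0, h′(0) = -3, h′′(0) = 0.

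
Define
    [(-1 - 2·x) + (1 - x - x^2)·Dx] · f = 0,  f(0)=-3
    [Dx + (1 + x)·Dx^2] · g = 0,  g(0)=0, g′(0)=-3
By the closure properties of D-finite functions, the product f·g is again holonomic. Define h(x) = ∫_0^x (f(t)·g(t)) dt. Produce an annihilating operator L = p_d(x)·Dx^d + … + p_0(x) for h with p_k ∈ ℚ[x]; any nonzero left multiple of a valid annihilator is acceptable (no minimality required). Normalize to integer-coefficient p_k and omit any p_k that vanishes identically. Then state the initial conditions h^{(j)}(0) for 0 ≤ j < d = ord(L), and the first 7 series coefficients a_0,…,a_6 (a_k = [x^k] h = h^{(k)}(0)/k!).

L = (3 + 4·x)·Dx + (1 + 7·x + 5·x^2)·Dx^2 + (-1 + 2·x^2 + x^3)·Dx^3  (order 3).
h: a_k = 0, 0, 9/2, 3/2, 33/8, 15/4, 247/40, …
ICs: h(0) = 0, h′(0) = 0, h′′(0) = 9.

f: a_k = -3, -3, -6, -9, -15, -24, -39, …
g: a_k = 0, -3, 3/2, -1, 3/4, -3/5, 1/2, …
Sym-product of L_f,L_g gives L₀ (≤ ord 2).
h=∫₀ˣh₀: take L = L₀·Dx.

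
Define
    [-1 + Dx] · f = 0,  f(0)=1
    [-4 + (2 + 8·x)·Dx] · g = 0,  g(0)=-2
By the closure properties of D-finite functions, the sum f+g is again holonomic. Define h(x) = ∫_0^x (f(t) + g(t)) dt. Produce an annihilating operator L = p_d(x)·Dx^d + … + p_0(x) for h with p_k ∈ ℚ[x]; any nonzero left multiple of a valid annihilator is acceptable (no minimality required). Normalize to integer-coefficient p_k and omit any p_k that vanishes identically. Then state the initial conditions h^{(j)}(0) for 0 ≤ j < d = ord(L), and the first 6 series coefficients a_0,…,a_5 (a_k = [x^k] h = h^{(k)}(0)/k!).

L = (6 + 8·x)·Dx + (-5 - 8·x - 16·x^2)·Dx^2 + (-1 + 16·x^2)·Dx^3  (order 3).
h: a_k = 0, -1, -3/2, 3/2, -47/24, 481/120, …
ICs: h(0) = 0, h′(0) = -1, h′′(0) = -3.

f: a_k = 1, 1, 1/2, 1/6, 1/24, 1/120, …
g: a_k = -2, -4, 4, -8, 20, -56, …
f+g: L₀ = lclm(L_f,L_g), ord ≤ 1+1.
∫: right-multiply L₀ by Dx.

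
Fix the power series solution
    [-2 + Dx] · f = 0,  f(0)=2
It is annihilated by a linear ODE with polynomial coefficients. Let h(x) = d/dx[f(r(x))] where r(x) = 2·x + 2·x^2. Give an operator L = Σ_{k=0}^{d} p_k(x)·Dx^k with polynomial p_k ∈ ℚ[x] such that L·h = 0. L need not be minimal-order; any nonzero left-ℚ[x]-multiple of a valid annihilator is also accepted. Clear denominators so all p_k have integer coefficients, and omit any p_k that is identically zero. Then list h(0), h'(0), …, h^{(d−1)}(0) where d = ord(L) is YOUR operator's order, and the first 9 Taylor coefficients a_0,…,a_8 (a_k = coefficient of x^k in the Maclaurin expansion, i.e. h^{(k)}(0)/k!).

f: a_k = 2, 4, 4, 8/3, 4/3, 8/15, 8/45, 16/315, 4/315, …
h₀=f(r): pull back L_f along r ⇒ L₀.
h₀' ⇒ L via d/dx closure of L₀.
L = (6 + 16·x + 16·x^2) + (-1 - 2·x)·Dx  (order 1).
h: a_k = 8, 48, 160, 1216/3, 832, 22144/15, 104192/45, 23040/7, 1351936/315, …
ICs: h(0) = 8.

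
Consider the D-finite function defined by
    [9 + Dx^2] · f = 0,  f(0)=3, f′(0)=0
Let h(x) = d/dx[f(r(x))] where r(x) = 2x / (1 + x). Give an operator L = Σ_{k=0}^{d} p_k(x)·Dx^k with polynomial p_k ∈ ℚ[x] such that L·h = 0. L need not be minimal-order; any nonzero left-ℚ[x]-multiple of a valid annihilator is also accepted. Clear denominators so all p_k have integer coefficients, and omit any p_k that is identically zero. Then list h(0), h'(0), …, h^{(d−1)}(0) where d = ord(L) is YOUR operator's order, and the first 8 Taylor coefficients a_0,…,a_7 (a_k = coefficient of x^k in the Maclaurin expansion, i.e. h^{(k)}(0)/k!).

L = (42 + 12·x + 6·x^2) + (6 + 18·x + 18·x^2 + 6·x^3)·Dx + (1 + 4·x + 6·x^2 + 4·x^3 + x^4)·Dx^2  (order 2).
h: a_k = 0, -108, 324, 0, -2160, 34668/5, -61236/5, 74736/7, …
ICs: h(0) = 0, h′(0) = -108.

f: a_k = 3, 0, -27/2, 0, 81/8, 0, -243/80, 0, …
L₀ from L_f via x↦r, Dx↦r'^{-1}Dx.
Differentiate: ansatz ord ≤ ord L₀ ⇒ L.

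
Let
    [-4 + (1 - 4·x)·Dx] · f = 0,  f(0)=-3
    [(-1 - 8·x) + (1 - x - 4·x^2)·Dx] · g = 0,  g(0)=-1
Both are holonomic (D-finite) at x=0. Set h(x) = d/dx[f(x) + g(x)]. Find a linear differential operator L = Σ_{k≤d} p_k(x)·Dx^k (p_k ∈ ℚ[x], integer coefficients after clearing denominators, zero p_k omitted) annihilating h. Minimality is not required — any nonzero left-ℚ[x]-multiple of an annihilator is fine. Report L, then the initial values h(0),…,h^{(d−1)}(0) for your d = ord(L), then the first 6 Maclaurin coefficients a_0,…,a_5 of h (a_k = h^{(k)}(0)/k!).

L = (264 - 384·x + 6912·x^2 - 6144·x^3 + 6144·x^4) + (-21 - 264·x - 96·x^2 + 4608·x^3 - 5376·x^4 + 6144·x^5)·Dx + (-1 + 41·x - 228·x^2 + 288·x^3 + 256·x^4 - 768·x^5 + 1024·x^6)·Dx^2  (order 2).
h: a_k = -13, -106, -603, -3188, -15685, -74814, …
ICs: h(0) = -13, h′(0) = -106.

f: a_k = -3, -12, -48, -192, -768, -3072, …
g: a_k = -1, -1, -5, -9, -29, -65, …
f+g: L₀ = lclm(L_f,L_g), ord ≤ 1+1.
h₀' ⇒ L via d/dx closure of L₀.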